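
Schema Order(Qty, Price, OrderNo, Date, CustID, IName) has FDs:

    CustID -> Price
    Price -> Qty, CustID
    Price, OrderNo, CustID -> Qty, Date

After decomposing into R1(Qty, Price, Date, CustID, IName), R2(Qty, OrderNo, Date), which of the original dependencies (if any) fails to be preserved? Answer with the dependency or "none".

Check Price, OrderNo, CustID → Qty, Date: no single fragment contains all of {Qty, Price, OrderNo, Date, CustID}, and the restricted closure of {Price, OrderNo, CustID} across the fragments never reaches {Qty, Date}.
CustID → Price is preserved.
Price → Qty, CustID is preserved.

Price, OrderNo, CustID -> Qty, Date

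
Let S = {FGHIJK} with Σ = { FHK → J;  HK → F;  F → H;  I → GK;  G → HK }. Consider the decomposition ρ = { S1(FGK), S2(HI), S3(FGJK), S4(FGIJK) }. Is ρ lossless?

Yes

Chase test. Columns are FGHIJK; row i has aⱼ where attribute j ∈ Si, else bᵢⱼ.
Initial tableau (one row per fragment):
  row 1: a1 a2 b13 b14 b15 a6
  row 2: b21 b22 a3 a4 b25 b26
  row 3: a1 a2 b33 b34 a5 a6
  row 4: a1 a2 b43 a4 a5 a6
Rows 1 and 3 agree on F; apply F→H and equate their H entries.
Rows 1 and 4 agree on F; apply F→H and equate their H entries.
Rows 2 and 4 agree on I; apply I→GK and equate their GK entries.
Rows 1 and 2 agree on G; apply G→HK and equate their HK entries.
Rows 1 and 3 agree on FHK; apply FHK→J and equate their J entries.
Rows 1 and 2 agree on HK; apply HK→F and equate their F entries.
Rows 1 and 2 agree on FHK; apply FHK→J and equate their J entries.
Row 2 is now all distinguished symbols — the join is lossless.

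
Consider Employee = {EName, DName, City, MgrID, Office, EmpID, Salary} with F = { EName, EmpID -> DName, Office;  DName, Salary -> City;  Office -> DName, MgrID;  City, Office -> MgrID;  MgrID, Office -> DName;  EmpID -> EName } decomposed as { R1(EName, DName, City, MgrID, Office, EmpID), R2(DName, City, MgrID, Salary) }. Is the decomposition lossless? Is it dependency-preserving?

lossy but dependency-preserving

Lossless test: (DName, City, MgrID)⁺ = {DName, City, MgrID}, which is a superkey of neither fragment — lossy.
Dependency preservation: every FD's attributes lie within a single fragment, so each can be enforced locally — preserved.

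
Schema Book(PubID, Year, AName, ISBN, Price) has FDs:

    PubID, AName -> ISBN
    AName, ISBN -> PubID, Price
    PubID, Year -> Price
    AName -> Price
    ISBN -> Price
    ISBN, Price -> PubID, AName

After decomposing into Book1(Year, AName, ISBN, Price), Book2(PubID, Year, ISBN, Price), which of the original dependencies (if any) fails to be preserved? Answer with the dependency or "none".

Check PubID, AName → ISBN: no single fragment contains all of {PubID, AName, ISBN}, and the restricted closure of {PubID, AName} across the fragments never reaches {ISBN}.
AName, ISBN → PubID, Price is preserved.
PubID, Year → Price is preserved.
AName → Price is preserved.
ISBN → Price is preserved.
ISBN, Price → PubID, AName is preserved.

PubID, AName -> ISBN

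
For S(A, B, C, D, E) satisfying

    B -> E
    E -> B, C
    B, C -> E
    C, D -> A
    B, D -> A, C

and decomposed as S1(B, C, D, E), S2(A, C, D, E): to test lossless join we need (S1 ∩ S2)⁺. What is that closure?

A, B, C, D, E

S1 ∩ S2 = {C, D, E}.
E → B, C applies, adding B
C, D → A applies, adding A
Closure: {A, B, C, D, E}.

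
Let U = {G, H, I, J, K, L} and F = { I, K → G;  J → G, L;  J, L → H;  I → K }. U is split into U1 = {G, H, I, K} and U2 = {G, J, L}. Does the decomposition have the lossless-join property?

No

Common attributes: U1 ∩ U2 = {G}.
No dependency enlarges {G}, so (G)⁺ = {G}.
The closure contains neither all of U1 = {G, H, I, K} nor all of U2 = {G, J, L}, so the common attributes are not a superkey of either fragment. The join is lossy.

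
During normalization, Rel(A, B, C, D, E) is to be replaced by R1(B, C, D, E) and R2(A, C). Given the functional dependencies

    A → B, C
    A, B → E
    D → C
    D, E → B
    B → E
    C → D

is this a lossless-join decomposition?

No

Common attributes: R1 ∩ R2 = {C}.
Closure of {C}: C → D applies, adding D. So (C)⁺ = {C, D}.
The closure contains neither all of R1 = {B, C, D, E} nor all of R2 = {A, C}, so the common attributes are not a superkey of either fragment. The join is lossy.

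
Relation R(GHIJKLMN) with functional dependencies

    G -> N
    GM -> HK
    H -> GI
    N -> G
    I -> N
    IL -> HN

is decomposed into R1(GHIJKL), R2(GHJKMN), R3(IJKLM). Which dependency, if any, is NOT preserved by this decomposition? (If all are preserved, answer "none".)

none

G → N lies within R2.
GM → HK lies within R2.
H → GI lies within R1.
N → G lies within R2.
I → N: restricted closure across fragments reaches N.
IL → HN: restricted closure across fragments reaches HN.
Every dependency is enforceable on the fragments, so the decomposition is dependency-preserving.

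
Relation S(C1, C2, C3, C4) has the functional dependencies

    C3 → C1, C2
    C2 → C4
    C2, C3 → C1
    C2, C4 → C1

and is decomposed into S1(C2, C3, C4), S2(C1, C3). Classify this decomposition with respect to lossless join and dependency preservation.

lossless but not dependency-preserving

Lossless test: (C3)⁺ = {C1, C2, C3, C4}, which contains all of one fragment — lossless.
Dependency preservation: the restricted closure of {C2, C4} across the fragments never reaches {C1}, so C2, C4 → C1 cannot be enforced without a join — not preserved.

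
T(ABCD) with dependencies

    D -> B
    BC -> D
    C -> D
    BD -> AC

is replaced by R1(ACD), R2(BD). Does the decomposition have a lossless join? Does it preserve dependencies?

Lossless test: (D)⁺ = {ABCD}, which contains all of one fragment — lossless.
Dependency preservation: BC → D; BD → AC are not contained in any single fragment, but the restricted closure of each left-hand side across the fragments still reaches the right-hand side; the remaining FDs each lie inside some fragment. All dependencies are preserved.

lossless and dependency-preserving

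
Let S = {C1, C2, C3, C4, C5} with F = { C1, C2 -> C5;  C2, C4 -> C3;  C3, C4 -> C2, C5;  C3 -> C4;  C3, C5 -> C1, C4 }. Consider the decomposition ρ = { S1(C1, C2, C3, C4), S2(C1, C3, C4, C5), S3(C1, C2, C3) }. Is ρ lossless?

Yes

Chase test. Columns are C1, C2, C3, C4, C5; row i has aⱼ where attribute j ∈ Si, else bᵢⱼ.
Initial tableau (one row per fragment):
  row 1: a1 a2 a3 a4 b15
  row 2: a1 b22 a3 a4 a5
  row 3: a1 a2 a3 b34 b35
Rows 1 and 3 agree on C1, C2; apply C1, C2→C5 and equate their C5 entries.
Rows 1 and 2 agree on C3, C4; apply C3, C4→C2, C5 and equate their C2, C5 entries.
Rows 1 and 3 agree on C3; apply C3→C4 and equate their C4 entries.
Row 1 is now all distinguished symbols — the join is lossless.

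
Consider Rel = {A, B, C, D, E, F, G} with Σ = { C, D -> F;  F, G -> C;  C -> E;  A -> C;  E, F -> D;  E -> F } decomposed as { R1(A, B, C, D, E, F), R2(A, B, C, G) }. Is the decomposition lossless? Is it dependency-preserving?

lossless but not dependency-preserving

Lossless test: (A, B, C)⁺ = {A, B, C, D, E, F}, which contains all of one fragment — lossless.
Dependency preservation: the restricted closure of {F, G} across the fragments never reaches {C}, so F, G → C cannot be enforced without a join — not preserved.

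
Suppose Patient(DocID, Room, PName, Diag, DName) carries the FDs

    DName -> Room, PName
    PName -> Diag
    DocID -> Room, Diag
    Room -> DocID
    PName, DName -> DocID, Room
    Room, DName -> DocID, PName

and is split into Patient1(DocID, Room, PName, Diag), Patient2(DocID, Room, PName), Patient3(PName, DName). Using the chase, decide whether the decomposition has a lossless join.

No

Chase test. Columns are DocID, Room, PName, Diag, DName; row i has aⱼ where attribute j ∈ Patienti, else bᵢⱼ.
Initial tableau (one row per fragment):
  row 1: a1 a2 a3 a4 b15
  row 2: a1 a2 a3 b24 b25
  row 3: b31 b32 a3 b34 a5
Rows 1 and 2 agree on PName; apply PName→Diag and equate their Diag entries.
Rows 1 and 3 agree on PName; apply PName→Diag and equate their Diag entries.
No row becomes fully distinguished — the join is lossy.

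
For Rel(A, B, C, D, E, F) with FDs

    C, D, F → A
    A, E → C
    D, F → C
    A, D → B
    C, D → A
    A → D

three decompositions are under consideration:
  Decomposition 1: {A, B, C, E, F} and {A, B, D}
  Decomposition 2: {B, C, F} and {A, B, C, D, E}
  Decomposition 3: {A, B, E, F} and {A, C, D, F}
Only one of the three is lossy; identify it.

Decomposition 2

Decomposition 1: common = {A, B}, closure = {A, B, D} → lossless.
Decomposition 2: common = {B, C}, closure = {B, C} → lossy.
Decomposition 3: common = {A, F}, closure = {A, B, C, D, F} → lossless.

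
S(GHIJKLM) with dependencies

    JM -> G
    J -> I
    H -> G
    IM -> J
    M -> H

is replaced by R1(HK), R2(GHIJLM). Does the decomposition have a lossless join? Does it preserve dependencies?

Lossless test: (H)⁺ = {GH}, which is a superkey of neither fragment — lossy.
Dependency preservation: every FD's attributes lie within a single fragment, so each can be enforced locally — preserved.

lossy but dependency-preserving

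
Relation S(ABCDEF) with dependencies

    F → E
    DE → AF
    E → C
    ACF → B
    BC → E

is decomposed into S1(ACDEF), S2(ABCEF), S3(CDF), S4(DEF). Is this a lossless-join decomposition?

Chase test. Columns are ABCDEF; row i has aⱼ where attribute j ∈ Si, else bᵢⱼ.
Initial tableau (one row per fragment):
  row 1: a1 b12 a3 a4 a5 a6
  row 2: a1 a2 a3 b24 a5 a6
  row 3: b31 b32 a3 a4 b35 a6
  row 4: b41 b42 b43 a4 a5 a6
Rows 1 and 3 agree on F; apply F→E and equate their E entries.
Rows 1 and 3 agree on DE; apply DE→AF and equate their AF entries.
Rows 1 and 4 agree on DE; apply DE→AF and equate their AF entries.
Rows 1 and 4 agree on E; apply E→C and equate their C entries.
Rows 1 and 2 agree on ACF; apply ACF→B and equate their B entries.
Rows 1 and 3 agree on ACF; apply ACF→B and equate their B entries.
Rows 1 and 4 agree on ACF; apply ACF→B and equate their B entries.
Row 1 is now all distinguished symbols — the join is lossless.

Yes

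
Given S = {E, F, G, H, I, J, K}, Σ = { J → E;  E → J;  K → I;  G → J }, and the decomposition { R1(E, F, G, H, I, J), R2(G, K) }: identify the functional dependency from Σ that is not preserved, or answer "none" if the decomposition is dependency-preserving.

K → I

Check K → I: no single fragment contains all of {I, K}, and the restricted closure of {K} across the fragments never reaches {I}.
J → E is preserved.
E → J is preserved.
G → J is preserved.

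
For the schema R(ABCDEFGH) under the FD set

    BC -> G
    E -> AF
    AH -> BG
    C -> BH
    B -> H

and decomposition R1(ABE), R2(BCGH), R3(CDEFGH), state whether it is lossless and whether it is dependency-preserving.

lossless but not dependency-preserving

Lossless test (chase): Rows 1 and 3 agree on E; apply E→AF and equate their AF entries. Rows 2 and 3 agree on C; apply C→BH and equate their BH entries. Rows 1 and 2 agree on B; apply B→H and equate their H entries. Rows 1 and 3 agree on AH; apply AH→BG and equate their BG entries. Row 3 is now all distinguished symbols — the join is lossless.
Dependency preservation: the restricted closure of {AH} across the fragments never reaches {BG}, so AH → BG cannot be enforced without a join — not preserved.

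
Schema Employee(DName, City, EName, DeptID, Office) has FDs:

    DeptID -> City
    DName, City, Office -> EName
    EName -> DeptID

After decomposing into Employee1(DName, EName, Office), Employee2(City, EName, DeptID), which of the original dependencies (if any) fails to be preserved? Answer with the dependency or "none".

Check DName, City, Office → EName: no single fragment contains all of {DName, City, EName, Office}, and the restricted closure of {DName, City, Office} across the fragments never reaches {EName}.
DeptID → City is preserved.
EName → DeptID is preserved.

DName, City, Office -> EName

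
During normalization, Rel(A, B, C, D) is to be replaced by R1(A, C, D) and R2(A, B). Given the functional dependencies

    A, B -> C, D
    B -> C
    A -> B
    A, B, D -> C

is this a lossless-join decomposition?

Yes

Common attributes: R1 ∩ R2 = {A}.
Closure of {A}: A → B applies, adding B; A, B → C, D applies, adding C, D. So (A)⁺ = {A, B, C, D}.
This closure contains every attribute of R1, so R1 ∩ R2 → R1. The join is lossless.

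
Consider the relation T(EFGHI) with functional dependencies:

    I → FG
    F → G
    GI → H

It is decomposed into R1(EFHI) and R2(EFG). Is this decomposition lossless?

Yes

Common attributes: R1 ∩ R2 = {EF}.
Closure of {EF}: F → G applies, adding G. So (EF)⁺ = {EFG}.
This closure contains every attribute of R2, so R1 ∩ R2 → R2. The join is lossless.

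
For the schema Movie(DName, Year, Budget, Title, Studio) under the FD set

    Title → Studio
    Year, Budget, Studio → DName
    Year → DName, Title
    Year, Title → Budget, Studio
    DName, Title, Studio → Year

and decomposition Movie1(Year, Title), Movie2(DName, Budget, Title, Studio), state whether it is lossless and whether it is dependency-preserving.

lossy and not dependency-preserving

Lossless test: (Title)⁺ = {Title, Studio}, which is a superkey of neither fragment — lossy.
Dependency preservation: the restricted closure of {Year, Budget, Studio} across the fragments never reaches {DName}, so Year, Budget, Studio → DName cannot be enforced without a join — not preserved.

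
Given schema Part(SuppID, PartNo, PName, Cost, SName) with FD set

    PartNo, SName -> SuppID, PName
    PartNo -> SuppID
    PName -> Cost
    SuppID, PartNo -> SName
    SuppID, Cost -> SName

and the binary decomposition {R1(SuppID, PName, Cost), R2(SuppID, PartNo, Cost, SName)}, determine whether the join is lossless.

No

Common attributes: R1 ∩ R2 = {SuppID, Cost}.
Closure of {SuppID, Cost}: SuppID, Cost → SName applies, adding SName. So (SuppID, Cost)⁺ = {SuppID, Cost, SName}.
The closure contains neither all of R1 = {SuppID, PName, Cost} nor all of R2 = {SuppID, PartNo, Cost, SName}, so the common attributes are not a superkey of either fragment. The join is lossy.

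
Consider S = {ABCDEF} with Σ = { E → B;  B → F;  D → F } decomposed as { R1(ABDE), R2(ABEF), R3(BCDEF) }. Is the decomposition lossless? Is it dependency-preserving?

Lossless test (chase): Rows 1 and 2 agree on B; apply B→F and equate their F entries. No row becomes fully distinguished — the join is lossy.
Dependency preservation: every FD's attributes lie within a single fragment, so each can be enforced locally — preserved.

lossy but dependency-preserving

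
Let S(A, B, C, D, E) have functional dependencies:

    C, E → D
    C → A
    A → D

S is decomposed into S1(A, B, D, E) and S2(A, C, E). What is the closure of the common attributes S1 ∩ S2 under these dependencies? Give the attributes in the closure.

S1 ∩ S2 = {A, E}.
A → D applies, adding D
Closure: {A, D, E}.

A, D, E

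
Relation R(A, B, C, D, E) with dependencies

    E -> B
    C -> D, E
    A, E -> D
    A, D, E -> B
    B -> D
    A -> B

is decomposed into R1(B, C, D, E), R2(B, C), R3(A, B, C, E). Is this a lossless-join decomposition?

Chase test. Columns are A, B, C, D, E; row i has aⱼ where attribute j ∈ Ri, else bᵢⱼ.
Initial tableau (one row per fragment):
  row 1: b11 a2 a3 a4 a5
  row 2: b21 a2 a3 b24 b25
  row 3: a1 a2 a3 b34 a5
Rows 1 and 2 agree on C; apply C→D, E and equate their D, E entries.
Rows 1 and 3 agree on C; apply C→D, E and equate their D, E entries.
Row 3 is now all distinguished symbols — the join is lossless.

Yes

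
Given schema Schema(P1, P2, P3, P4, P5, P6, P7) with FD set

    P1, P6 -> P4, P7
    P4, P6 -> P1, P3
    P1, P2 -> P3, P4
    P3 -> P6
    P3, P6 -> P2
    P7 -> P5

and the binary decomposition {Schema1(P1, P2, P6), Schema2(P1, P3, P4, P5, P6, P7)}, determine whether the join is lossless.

Yes

Common attributes: Schema1 ∩ Schema2 = {P1, P6}.
Closure of {P1, P6}: P1, P6 → P4, P7 applies, adding P4, P7; P4, P6 → P1, P3 applies, adding P3; P3, P6 → P2 applies, adding P2; P7 → P5 applies, adding P5. So (P1, P6)⁺ = {P1, P2, P3, P4, P5, P6, P7}.
This closure contains every attribute of Schema1, so Schema1 ∩ Schema2 → Schema1. The join is lossless.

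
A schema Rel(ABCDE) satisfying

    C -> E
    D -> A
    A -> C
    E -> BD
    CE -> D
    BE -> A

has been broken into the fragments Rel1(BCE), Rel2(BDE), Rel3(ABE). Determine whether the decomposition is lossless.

Yes

Chase test. Columns are ABCDE; row i has aⱼ where attribute j ∈ Reli, else bᵢⱼ.
Initial tableau (one row per fragment):
  row 1: b11 a2 a3 b14 a5
  row 2: b21 a2 b23 a4 a5
  row 3: a1 a2 b33 b34 a5
Rows 1 and 2 agree on E; apply E→BD and equate their BD entries.
Rows 1 and 3 agree on E; apply E→BD and equate their BD entries.
Rows 1 and 2 agree on BE; apply BE→A and equate their A entries.
Rows 1 and 3 agree on BE; apply BE→A and equate their A entries.
Rows 1 and 2 agree on A; apply A→C and equate their C entries.
Rows 1 and 3 agree on A; apply A→C and equate their C entries.
Row 1 is now all distinguished symbols — the join is lossless.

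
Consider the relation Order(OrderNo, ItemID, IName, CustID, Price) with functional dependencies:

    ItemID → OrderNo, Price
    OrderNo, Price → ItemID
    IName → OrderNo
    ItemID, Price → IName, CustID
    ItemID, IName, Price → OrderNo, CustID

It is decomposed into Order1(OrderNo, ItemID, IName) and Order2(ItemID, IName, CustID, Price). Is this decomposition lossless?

Common attributes: Order1 ∩ Order2 = {ItemID, IName}.
Closure of {ItemID, IName}: ItemID → OrderNo, Price applies, adding OrderNo, Price; ItemID, Price → IName, CustID applies, adding CustID. So (ItemID, IName)⁺ = {OrderNo, ItemID, IName, CustID, Price}.
This closure contains every attribute of Order1, so Order1 ∩ Order2 → Order1. The join is lossless.

Yes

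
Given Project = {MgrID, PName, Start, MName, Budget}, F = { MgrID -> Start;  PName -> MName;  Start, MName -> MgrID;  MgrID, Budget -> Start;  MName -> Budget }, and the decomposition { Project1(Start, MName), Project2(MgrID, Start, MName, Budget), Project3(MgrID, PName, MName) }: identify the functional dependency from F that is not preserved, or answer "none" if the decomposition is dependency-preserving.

MgrID → Start lies within Project2.
PName → MName lies within Project3.
Start, MName → MgrID lies within Project2.
MgrID, Budget → Start lies within Project2.
MName → Budget lies within Project2.
Every dependency is enforceable on the fragments, so the decomposition is dependency-preserving.

none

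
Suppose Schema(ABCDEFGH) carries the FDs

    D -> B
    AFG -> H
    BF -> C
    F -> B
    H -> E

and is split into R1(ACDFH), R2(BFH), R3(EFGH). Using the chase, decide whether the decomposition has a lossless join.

Chase test. Columns are ABCDEFGH; row i has aⱼ where attribute j ∈ Ri, else bᵢⱼ.
Initial tableau (one row per fragment):
  row 1: a1 b12 a3 a4 b15 a6 b17 a8
  row 2: b21 a2 b23 b24 b25 a6 b27 a8
  row 3: b31 b32 b33 b34 a5 a6 a7 a8
Rows 1 and 2 agree on F; apply F→B and equate their B entries.
Rows 1 and 3 agree on F; apply F→B and equate their B entries.
Rows 1 and 2 agree on H; apply H→E and equate their E entries.
Rows 1 and 3 agree on H; apply H→E and equate their E entries.
Rows 1 and 2 agree on BF; apply BF→C and equate their C entries.
Rows 1 and 3 agree on BF; apply BF→C and equate their C entries.
No row becomes fully distinguished — the join is lossy.

No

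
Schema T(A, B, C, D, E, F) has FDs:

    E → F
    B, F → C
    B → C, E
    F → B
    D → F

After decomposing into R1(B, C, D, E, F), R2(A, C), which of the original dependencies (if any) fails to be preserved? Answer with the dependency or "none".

E → F lies within R1.
B, F → C lies within R1.
B → C, E lies within R1.
F → B lies within R1.
D → F lies within R1.
Every dependency is enforceable on the fragments, so the decomposition is dependency-preserving.

none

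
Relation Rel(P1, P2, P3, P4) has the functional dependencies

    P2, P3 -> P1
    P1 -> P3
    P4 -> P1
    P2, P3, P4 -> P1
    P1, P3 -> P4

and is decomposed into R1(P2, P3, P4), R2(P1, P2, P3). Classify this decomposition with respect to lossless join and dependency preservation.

lossless but not dependency-preserving

Lossless test: (P2, P3)⁺ = {P1, P2, P3, P4}, which contains all of one fragment — lossless.
Dependency preservation: the restricted closure of {P4} across the fragments never reaches {P1}, so P4 → P1 cannot be enforced without a join — not preserved.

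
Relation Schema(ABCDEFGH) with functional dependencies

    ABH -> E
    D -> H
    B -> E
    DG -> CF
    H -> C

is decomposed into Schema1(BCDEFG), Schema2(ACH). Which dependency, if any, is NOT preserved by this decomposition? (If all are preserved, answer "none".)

D -> H

Check D → H: no single fragment contains all of {DH}, and the restricted closure of {D} across the fragments never reaches {H}.
ABH → E is preserved.
B → E is preserved.
DG → CF is preserved.
H → C is preserved.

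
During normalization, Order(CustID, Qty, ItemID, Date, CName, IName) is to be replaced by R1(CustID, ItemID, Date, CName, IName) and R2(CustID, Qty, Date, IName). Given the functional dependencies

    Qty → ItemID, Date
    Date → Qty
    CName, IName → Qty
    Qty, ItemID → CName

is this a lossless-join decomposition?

Yes

Common attributes: R1 ∩ R2 = {CustID, Date, IName}.
Closure of {CustID, Date, IName}: Date → Qty applies, adding Qty; Qty → ItemID, Date applies, adding ItemID; Qty, ItemID → CName applies, adding CName. So (CustID, Date, IName)⁺ = {CustID, Qty, ItemID, Date, CName, IName}.
This closure contains every attribute of R1, so R1 ∩ R2 → R1. The join is lossless.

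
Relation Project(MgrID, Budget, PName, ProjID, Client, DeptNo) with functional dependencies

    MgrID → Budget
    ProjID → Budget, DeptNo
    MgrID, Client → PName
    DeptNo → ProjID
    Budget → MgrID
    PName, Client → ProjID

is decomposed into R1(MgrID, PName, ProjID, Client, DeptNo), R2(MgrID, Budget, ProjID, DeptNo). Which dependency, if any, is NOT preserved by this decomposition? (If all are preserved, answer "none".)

MgrID → Budget lies within R2.
ProjID → Budget, DeptNo lies within R2.
MgrID, Client → PName lies within R1.
DeptNo → ProjID lies within R1.
Budget → MgrID lies within R2.
PName, Client → ProjID lies within R1.
Every dependency is enforceable on the fragments, so the decomposition is dependency-preserving.

none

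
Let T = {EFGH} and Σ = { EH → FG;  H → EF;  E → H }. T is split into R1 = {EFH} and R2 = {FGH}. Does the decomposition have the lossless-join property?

Yes

Common attributes: R1 ∩ R2 = {FH}.
Closure of {FH}: H → EF applies, adding E; EH → FG applies, adding G. So (FH)⁺ = {EFGH}.
This closure contains every attribute of R1, so R1 ∩ R2 → R1. The join is lossless.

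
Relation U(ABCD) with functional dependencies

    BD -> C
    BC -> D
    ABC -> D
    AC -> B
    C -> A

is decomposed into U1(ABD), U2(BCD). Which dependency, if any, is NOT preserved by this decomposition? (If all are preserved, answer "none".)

none

BD → C lies within U2.
BC → D lies within U2.
ABC → D: restricted closure across fragments reaches D.
AC → B: restricted closure across fragments reaches B.
C → A: restricted closure across fragments reaches A.
Every dependency is enforceable on the fragments, so the decomposition is dependency-preserving.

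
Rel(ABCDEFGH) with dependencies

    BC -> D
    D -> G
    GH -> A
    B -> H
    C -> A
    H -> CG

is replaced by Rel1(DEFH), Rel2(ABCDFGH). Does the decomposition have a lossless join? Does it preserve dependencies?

lossy but dependency-preserving

Lossless test: (DFH)⁺ = {ACDFGH}, which is a superkey of neither fragment — lossy.
Dependency preservation: every FD's attributes lie within a single fragment, so each can be enforced locally — preserved.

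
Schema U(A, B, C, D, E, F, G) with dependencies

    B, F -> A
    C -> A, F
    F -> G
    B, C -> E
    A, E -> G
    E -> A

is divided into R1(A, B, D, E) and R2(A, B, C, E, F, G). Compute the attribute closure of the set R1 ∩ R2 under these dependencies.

R1 ∩ R2 = {A, B, E}.
A, E → G applies, adding G
Closure: {A, B, E, G}.

A, B, E, G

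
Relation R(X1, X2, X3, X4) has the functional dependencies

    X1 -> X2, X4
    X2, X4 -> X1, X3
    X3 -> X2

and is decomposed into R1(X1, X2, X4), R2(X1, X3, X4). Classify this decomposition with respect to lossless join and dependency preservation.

lossless but not dependency-preserving

Lossless test: (X1, X4)⁺ = {X1, X2, X3, X4}, which contains all of one fragment — lossless.
Dependency preservation: the restricted closure of {X3} across the fragments never reaches {X2}, so X3 → X2 cannot be enforced without a join — not preserved.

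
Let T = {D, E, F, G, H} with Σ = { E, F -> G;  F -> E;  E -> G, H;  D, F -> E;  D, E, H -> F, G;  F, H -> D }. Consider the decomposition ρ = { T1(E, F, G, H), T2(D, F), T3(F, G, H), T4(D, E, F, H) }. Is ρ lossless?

Yes

Chase test. Columns are D, E, F, G, H; row i has aⱼ where attribute j ∈ Ti, else bᵢⱼ.
Initial tableau (one row per fragment):
  row 1: b11 a2 a3 a4 a5
  row 2: a1 b22 a3 b24 b25
  row 3: b31 b32 a3 a4 a5
  row 4: a1 a2 a3 b44 a5
Rows 1 and 4 agree on E, F; apply E, F→G and equate their G entries.
Rows 1 and 2 agree on F; apply F→E and equate their E entries.
Rows 1 and 3 agree on F; apply F→E and equate their E entries.
Rows 1 and 2 agree on E; apply E→G, H and equate their G, H entries.
Rows 1 and 2 agree on F, H; apply F, H→D and equate their D entries.
Rows 1 and 3 agree on F, H; apply F, H→D and equate their D entries.
Row 1 is now all distinguished symbols — the join is lossless.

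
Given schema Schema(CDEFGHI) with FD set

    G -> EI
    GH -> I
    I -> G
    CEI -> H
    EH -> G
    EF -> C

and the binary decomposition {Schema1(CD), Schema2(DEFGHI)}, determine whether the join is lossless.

Common attributes: Schema1 ∩ Schema2 = {D}.
No dependency enlarges {D}, so (D)⁺ = {D}.
The closure contains neither all of Schema1 = {CD} nor all of Schema2 = {DEFGHI}, so the common attributes are not a superkey of either fragment. The join is lossy.

No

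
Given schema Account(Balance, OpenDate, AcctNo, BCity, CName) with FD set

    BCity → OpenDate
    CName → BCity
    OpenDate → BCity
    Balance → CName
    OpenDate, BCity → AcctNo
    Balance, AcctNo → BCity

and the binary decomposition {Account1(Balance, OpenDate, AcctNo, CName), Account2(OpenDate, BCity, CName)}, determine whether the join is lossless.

Yes

Common attributes: Account1 ∩ Account2 = {OpenDate, CName}.
Closure of {OpenDate, CName}: CName → BCity applies, adding BCity; OpenDate, BCity → AcctNo applies, adding AcctNo. So (OpenDate, CName)⁺ = {OpenDate, AcctNo, BCity, CName}.
This closure contains every attribute of Account2, so Account1 ∩ Account2 → Account2. The join is lossless.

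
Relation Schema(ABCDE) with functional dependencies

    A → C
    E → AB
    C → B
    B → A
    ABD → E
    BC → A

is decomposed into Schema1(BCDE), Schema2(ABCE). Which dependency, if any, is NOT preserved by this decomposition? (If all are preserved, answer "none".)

none

A → C lies within Schema2.
E → AB lies within Schema2.
C → B lies within Schema1.
B → A lies within Schema2.
ABD → E: restricted closure across fragments reaches E.
BC → A lies within Schema2.
Every dependency is enforceable on the fragments, so the decomposition is dependency-preserving.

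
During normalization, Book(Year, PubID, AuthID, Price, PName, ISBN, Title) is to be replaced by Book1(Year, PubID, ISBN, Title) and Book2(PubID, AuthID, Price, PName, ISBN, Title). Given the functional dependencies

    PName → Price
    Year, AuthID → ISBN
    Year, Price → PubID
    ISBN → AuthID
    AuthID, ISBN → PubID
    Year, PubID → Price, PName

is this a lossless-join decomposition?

No

Common attributes: Book1 ∩ Book2 = {PubID, ISBN, Title}.
Closure of {PubID, ISBN, Title}: ISBN → AuthID applies, adding AuthID. So (PubID, ISBN, Title)⁺ = {PubID, AuthID, ISBN, Title}.
The closure contains neither all of Book1 = {Year, PubID, ISBN, Title} nor all of Book2 = {PubID, AuthID, Price, PName, ISBN, Title}, so the common attributes are not a superkey of either fragment. The join is lossy.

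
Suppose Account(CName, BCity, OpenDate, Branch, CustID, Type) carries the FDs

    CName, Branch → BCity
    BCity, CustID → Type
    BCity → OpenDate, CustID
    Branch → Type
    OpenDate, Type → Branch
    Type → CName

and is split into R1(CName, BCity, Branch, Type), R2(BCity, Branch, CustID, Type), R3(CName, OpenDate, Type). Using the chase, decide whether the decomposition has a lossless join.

No

Chase test. Columns are CName, BCity, OpenDate, Branch, CustID, Type; row i has aⱼ where attribute j ∈ Ri, else bᵢⱼ.
Initial tableau (one row per fragment):
  row 1: a1 a2 b13 a4 b15 a6
  row 2: b21 a2 b23 a4 a5 a6
  row 3: a1 b32 a3 b34 b35 a6
Rows 1 and 2 agree on BCity; apply BCity→OpenDate, CustID and equate their OpenDate, CustID entries.
Rows 1 and 2 agree on Type; apply Type→CName and equate their CName entries.
No row becomes fully distinguished — the join is lossy.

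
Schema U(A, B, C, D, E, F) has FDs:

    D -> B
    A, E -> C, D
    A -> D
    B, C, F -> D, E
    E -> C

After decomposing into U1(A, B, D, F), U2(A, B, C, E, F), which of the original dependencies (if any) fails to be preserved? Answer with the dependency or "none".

B, C, F -> D, E

Check B, C, F → D, E: no single fragment contains all of {B, C, D, E, F}, and the restricted closure of {B, C, F} across the fragments never reaches {D, E}.
D → B is preserved.
A, E → C, D is preserved.
A → D is preserved.
E → C is preserved.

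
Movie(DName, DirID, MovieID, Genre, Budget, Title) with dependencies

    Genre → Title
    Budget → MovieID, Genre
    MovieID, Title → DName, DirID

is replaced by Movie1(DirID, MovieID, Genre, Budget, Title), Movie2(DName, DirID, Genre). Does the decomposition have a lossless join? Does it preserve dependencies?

Lossless test: (DirID, Genre)⁺ = {DirID, Genre, Title}, which is a superkey of neither fragment — lossy.
Dependency preservation: the restricted closure of {MovieID, Title} across the fragments never reaches {DName, DirID}, so MovieID, Title → DName, DirID cannot be enforced without a join — not preserved.

lossy and not dependency-preserving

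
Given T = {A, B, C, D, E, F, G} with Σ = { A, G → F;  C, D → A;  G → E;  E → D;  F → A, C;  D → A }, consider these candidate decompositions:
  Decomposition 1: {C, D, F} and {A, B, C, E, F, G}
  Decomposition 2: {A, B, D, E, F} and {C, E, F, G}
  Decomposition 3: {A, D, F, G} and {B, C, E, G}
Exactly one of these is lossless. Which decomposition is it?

Decomposition 3

Decomposition 1: common = {C, F}, closure = {A, C, F} → lossy.
Decomposition 2: common = {E, F}, closure = {A, C, D, E, F} → lossy.
Decomposition 3: common = {G}, closure = {A, C, D, E, F, G} → lossless.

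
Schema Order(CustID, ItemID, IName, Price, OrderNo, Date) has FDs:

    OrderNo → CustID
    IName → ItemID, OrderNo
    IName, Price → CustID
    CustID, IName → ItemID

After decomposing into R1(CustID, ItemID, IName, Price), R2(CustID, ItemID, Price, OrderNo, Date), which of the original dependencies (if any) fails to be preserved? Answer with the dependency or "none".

IName → ItemID, OrderNo

Check IName → ItemID, OrderNo: no single fragment contains all of {ItemID, IName, OrderNo}, and the restricted closure of {IName} across the fragments never reaches {ItemID, OrderNo}.
OrderNo → CustID is preserved.
IName, Price → CustID is preserved.
CustID, IName → ItemID is preserved.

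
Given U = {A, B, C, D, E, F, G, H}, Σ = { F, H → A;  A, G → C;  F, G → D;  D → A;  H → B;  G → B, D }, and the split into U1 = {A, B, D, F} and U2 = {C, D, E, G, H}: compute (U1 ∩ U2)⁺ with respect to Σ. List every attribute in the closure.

U1 ∩ U2 = {D}.
D → A applies, adding A
Closure: {A, D}.

A, D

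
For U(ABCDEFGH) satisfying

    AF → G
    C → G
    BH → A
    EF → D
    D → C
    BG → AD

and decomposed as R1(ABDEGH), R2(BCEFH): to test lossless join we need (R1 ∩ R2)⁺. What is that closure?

R1 ∩ R2 = {BEH}.
BH → A applies, adding A
Closure: {ABEH}.

ABEH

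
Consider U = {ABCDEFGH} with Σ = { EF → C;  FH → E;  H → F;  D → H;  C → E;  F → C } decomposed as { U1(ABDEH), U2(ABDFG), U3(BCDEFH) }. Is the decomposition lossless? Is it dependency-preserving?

lossless and dependency-preserving

Lossless test (chase): Rows 1 and 3 agree on H; apply H→F and equate their F entries. Rows 1 and 2 agree on D; apply D→H and equate their H entries. Rows 1 and 2 agree on F; apply F→C and equate their C entries. Rows 1 and 3 agree on F; apply F→C and equate their C entries. Rows 1 and 2 agree on FH; apply FH→E and equate their E entries. Row 2 is now all distinguished symbols — the join is lossless.
Dependency preservation: every FD's attributes lie within a single fragment, so each can be enforced locally — preserved.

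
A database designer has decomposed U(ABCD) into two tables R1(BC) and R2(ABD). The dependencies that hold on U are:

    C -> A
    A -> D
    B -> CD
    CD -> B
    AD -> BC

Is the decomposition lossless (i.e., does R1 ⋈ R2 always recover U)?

Common attributes: R1 ∩ R2 = {B}.
Closure of {B}: B → CD applies, adding CD; C → A applies, adding A. So (B)⁺ = {ABCD}.
This closure contains every attribute of R1, so R1 ∩ R2 → R1. The join is lossless.

Yes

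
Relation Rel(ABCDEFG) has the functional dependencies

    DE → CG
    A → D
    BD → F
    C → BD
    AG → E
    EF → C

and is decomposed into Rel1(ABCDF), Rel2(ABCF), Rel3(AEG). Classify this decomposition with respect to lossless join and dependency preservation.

Lossless test (chase): Rows 1 and 2 agree on A; apply A→D and equate their D entries. Rows 1 and 3 agree on A; apply A→D and equate their D entries. No row becomes fully distinguished — the join is lossy.
Dependency preservation: the restricted closure of {DE} across the fragments never reaches {CG}, so DE → CG cannot be enforced without a join — not preserved.

lossy and not dependency-preserving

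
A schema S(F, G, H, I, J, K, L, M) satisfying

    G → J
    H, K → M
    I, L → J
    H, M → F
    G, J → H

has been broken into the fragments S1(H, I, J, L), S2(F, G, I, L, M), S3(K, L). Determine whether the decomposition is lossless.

No

Chase test. Columns are F, G, H, I, J, K, L, M; row i has aⱼ where attribute j ∈ Si, else bᵢⱼ.
Initial tableau (one row per fragment):
  row 1: b11 b12 a3 a4 a5 b16 a7 b18
  row 2: a1 a2 b23 a4 b25 b26 a7 a8
  row 3: b31 b32 b33 b34 b35 a6 a7 b38
Rows 1 and 2 agree on I, L; apply I, L→J and equate their J entries.
No row becomes fully distinguished — the join is lossy.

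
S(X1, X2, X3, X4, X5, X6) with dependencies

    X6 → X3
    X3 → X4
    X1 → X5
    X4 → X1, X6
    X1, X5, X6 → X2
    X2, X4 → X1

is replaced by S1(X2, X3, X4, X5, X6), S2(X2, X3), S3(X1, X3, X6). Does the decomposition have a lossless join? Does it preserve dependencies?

Lossless test (chase): Rows 1 and 2 agree on X3; apply X3→X4 and equate their X4 entries. Rows 1 and 3 agree on X3; apply X3→X4 and equate their X4 entries. Rows 1 and 2 agree on X4; apply X4→X1, X6 and equate their X1, X6 entries. Rows 1 and 3 agree on X4; apply X4→X1, X6 and equate their X1, X6 entries. Rows 1 and 2 agree on X1; apply X1→X5 and equate their X5 entries. Rows 1 and 3 agree on X1; apply X1→X5 and equate their X5 entries. Rows 1 and 3 agree on X1, X5, X6; apply X1, X5, X6→X2 and equate their X2 entries. Row 1 is now all distinguished symbols — the join is lossless.
Dependency preservation: the restricted closure of {X1} across the fragments never reaches {X5}, so X1 → X5 cannot be enforced without a join — not preserved.

lossless but not dependency-preserving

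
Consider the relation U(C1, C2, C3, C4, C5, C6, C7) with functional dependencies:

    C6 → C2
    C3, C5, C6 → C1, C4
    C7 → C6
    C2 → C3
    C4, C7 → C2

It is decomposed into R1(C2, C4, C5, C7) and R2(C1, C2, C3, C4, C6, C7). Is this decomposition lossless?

No

Common attributes: R1 ∩ R2 = {C2, C4, C7}.
Closure of {C2, C4, C7}: C7 → C6 applies, adding C6; C2 → C3 applies, adding C3. So (C2, C4, C7)⁺ = {C2, C3, C4, C6, C7}.
The closure contains neither all of R1 = {C2, C4, C5, C7} nor all of R2 = {C1, C2, C3, C4, C6, C7}, so the common attributes are not a superkey of either fragment. The join is lossy.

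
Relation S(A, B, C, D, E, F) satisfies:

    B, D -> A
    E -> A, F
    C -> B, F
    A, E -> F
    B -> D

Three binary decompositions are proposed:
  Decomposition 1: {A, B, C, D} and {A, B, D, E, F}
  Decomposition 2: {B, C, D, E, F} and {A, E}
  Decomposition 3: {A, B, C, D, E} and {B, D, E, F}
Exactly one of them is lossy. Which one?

Decomposition 1: common = {A, B, D}, closure = {A, B, D} → lossy.
Decomposition 2: common = {E}, closure = {A, E, F} → lossless.
Decomposition 3: common = {B, D, E}, closure = {A, B, D, E, F} → lossless.

Decomposition 1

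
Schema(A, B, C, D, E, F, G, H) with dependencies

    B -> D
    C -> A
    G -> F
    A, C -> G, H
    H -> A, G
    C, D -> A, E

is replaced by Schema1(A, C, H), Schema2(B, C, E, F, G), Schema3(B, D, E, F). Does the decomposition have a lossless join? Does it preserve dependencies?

lossless but not dependency-preserving

Lossless test (chase): Rows 2 and 3 agree on B; apply B→D and equate their D entries. Rows 1 and 2 agree on C; apply C→A and equate their A entries. Rows 1 and 2 agree on A, C; apply A, C→G, H and equate their G, H entries. Rows 1 and 2 agree on G; apply G→F and equate their F entries. Row 2 is now all distinguished symbols — the join is lossless.
Dependency preservation: the restricted closure of {H} across the fragments never reaches {A, G}, so H → A, G cannot be enforced without a join — not preserved.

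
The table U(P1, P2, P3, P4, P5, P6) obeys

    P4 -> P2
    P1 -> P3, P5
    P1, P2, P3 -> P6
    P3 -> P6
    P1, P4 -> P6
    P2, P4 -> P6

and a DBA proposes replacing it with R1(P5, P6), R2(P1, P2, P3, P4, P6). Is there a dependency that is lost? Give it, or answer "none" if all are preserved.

P1 -> P3, P5

Check P1 → P3, P5: no single fragment contains all of {P1, P3, P5}, and the restricted closure of {P1} across the fragments never reaches {P3, P5}.
P4 → P2 is preserved.
P1, P2, P3 → P6 is preserved.
P3 → P6 is preserved.
P1, P4 → P6 is preserved.
P2, P4 → P6 is preserved.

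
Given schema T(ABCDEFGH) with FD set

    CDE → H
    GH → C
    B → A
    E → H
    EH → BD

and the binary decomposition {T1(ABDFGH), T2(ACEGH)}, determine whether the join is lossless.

No

Common attributes: T1 ∩ T2 = {AGH}.
Closure of {AGH}: GH → C applies, adding C. So (AGH)⁺ = {ACGH}.
The closure contains neither all of T1 = {ABDFGH} nor all of T2 = {ACEGH}, so the common attributes are not a superkey of either fragment. The join is lossy.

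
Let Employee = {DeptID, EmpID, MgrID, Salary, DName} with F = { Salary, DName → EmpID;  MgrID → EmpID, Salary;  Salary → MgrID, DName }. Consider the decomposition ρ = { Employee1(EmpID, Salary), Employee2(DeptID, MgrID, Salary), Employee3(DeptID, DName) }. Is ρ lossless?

Chase test. Columns are DeptID, EmpID, MgrID, Salary, DName; row i has aⱼ where attribute j ∈ Employeei, else bᵢⱼ.
Initial tableau (one row per fragment):
  row 1: b11 a2 b13 a4 b15
  row 2: a1 b22 a3 a4 b25
  row 3: a1 b32 b33 b34 a5
Rows 1 and 2 agree on Salary; apply Salary→MgrID, DName and equate their MgrID, DName entries.
Rows 1 and 2 agree on Salary, DName; apply Salary, DName→EmpID and equate their EmpID entries.
No row becomes fully distinguished — the join is lossy.

No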